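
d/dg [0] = 0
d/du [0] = 0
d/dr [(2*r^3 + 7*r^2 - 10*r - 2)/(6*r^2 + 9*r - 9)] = (4*r^4 + 12*r^3 + 23*r^2 - 34*r + 36)/(3*(4*r^4 + 12*r^3 - 3*r^2 - 18*r + 9))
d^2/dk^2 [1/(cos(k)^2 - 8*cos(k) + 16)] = 2*(-4*cos(k) - cos(2*k) + 2)/(cos(k) - 4)^4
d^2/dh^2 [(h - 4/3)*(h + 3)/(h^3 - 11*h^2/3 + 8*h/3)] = 2*(27*h^6 + 135*h^5 - 1359*h^4 + 3917*h^3 - 5220*h^2 + 3168*h - 768)/(h^3*(27*h^6 - 297*h^5 + 1305*h^4 - 2915*h^3 + 3480*h^2 - 2112*h + 512))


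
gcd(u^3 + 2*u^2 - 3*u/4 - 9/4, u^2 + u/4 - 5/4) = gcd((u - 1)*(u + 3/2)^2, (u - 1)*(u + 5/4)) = u - 1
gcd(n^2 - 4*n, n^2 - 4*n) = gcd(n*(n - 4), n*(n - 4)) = n^2 - 4*n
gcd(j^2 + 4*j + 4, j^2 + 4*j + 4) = j^2 + 4*j + 4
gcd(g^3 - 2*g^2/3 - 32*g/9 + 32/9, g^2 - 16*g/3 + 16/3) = g - 4/3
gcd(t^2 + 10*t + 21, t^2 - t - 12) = t + 3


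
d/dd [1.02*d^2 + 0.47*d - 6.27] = 2.04*d + 0.47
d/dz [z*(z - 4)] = 2*z - 4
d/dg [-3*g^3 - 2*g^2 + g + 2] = -9*g^2 - 4*g + 1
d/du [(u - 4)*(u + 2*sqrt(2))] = 2*u - 4 + 2*sqrt(2)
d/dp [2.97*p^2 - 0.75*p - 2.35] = 5.94*p - 0.75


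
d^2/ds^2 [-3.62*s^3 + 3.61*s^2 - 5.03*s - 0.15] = 7.22 - 21.72*s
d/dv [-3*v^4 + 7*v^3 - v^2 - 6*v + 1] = -12*v^3 + 21*v^2 - 2*v - 6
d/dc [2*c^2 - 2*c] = 4*c - 2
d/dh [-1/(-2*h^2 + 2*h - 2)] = (1/2 - h)/(h^2 - h + 1)^2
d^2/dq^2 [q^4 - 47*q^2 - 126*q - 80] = 12*q^2 - 94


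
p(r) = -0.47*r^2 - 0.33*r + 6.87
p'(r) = -0.94*r - 0.33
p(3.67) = -0.67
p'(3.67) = -3.78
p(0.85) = 6.25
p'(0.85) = -1.13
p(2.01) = 4.31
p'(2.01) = -2.22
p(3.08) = 1.39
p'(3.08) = -3.23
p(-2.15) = 5.41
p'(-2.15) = 1.69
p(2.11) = 4.08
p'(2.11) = -2.31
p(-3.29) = 2.87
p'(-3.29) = 2.76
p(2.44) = 3.27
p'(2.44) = -2.62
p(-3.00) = 3.63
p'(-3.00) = 2.49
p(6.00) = -12.03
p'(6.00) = -5.97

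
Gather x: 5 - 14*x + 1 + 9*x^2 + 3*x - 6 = 9*x^2 - 11*x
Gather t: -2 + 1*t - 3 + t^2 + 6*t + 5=t^2 + 7*t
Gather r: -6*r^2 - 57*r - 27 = -6*r^2 - 57*r - 27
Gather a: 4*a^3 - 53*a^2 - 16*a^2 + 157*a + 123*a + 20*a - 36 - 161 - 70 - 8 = 4*a^3 - 69*a^2 + 300*a - 275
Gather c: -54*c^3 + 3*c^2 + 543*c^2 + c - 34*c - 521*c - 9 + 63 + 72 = -54*c^3 + 546*c^2 - 554*c + 126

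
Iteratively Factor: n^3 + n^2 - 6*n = (n)*(n^2 + n - 6) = n*(n + 3)*(n - 2)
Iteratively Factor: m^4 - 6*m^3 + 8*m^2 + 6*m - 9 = (m - 1)*(m^3 - 5*m^2 + 3*m + 9) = (m - 3)*(m - 1)*(m^2 - 2*m - 3) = (m - 3)*(m - 1)*(m + 1)*(m - 3)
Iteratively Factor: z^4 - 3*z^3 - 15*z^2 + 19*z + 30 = (z + 3)*(z^3 - 6*z^2 + 3*z + 10) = (z - 2)*(z + 3)*(z^2 - 4*z - 5) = (z - 2)*(z + 1)*(z + 3)*(z - 5)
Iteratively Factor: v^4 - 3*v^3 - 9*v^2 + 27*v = (v)*(v^3 - 3*v^2 - 9*v + 27) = v*(v - 3)*(v^2 - 9) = v*(v - 3)^2*(v + 3)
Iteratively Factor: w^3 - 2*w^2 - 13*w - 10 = (w + 2)*(w^2 - 4*w - 5) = (w + 1)*(w + 2)*(w - 5)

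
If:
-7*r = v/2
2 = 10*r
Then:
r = 1/5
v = -14/5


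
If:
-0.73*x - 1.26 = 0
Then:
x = -1.73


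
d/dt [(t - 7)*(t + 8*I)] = 2*t - 7 + 8*I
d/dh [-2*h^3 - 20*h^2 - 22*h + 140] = -6*h^2 - 40*h - 22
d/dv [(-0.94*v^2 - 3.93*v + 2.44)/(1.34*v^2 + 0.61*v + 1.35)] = (4.6928*v^2 - 9.0772*v - 6.7939)/(1.7956*v^4 + 1.6348*v^3 + 3.9901*v^2 + 1.647*v + 1.8225)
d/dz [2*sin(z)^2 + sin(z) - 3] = (4*sin(z) + 1)*cos(z)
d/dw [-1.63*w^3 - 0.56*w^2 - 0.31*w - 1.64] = -4.89*w^2 - 1.12*w - 0.31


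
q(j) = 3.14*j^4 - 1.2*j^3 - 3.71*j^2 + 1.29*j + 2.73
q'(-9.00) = -9379.77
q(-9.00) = 21166.95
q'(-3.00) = -347.97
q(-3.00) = 252.21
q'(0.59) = -1.76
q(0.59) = 2.33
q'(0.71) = -1.30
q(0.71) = 2.14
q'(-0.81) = -1.74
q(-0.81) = 1.24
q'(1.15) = 7.10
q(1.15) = 2.97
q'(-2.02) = -101.94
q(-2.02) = 47.16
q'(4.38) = 955.11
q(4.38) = 992.02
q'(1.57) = 29.37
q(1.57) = 10.04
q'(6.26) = 2894.91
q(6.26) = 4393.04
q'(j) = 12.56*j^3 - 3.6*j^2 - 7.42*j + 1.29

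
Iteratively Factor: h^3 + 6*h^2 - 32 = (h + 4)*(h^2 + 2*h - 8) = (h - 2)*(h + 4)*(h + 4)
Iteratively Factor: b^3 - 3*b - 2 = (b + 1)*(b^2 - b - 2) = (b - 2)*(b + 1)*(b + 1)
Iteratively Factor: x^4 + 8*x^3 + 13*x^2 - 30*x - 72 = (x + 4)*(x^3 + 4*x^2 - 3*x - 18) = (x + 3)*(x + 4)*(x^2 + x - 6) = (x - 2)*(x + 3)*(x + 4)*(x + 3)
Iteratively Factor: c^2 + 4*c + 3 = (c + 3)*(c + 1)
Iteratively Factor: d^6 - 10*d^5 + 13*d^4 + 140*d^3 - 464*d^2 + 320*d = (d)*(d^5 - 10*d^4 + 13*d^3 + 140*d^2 - 464*d + 320) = d*(d + 4)*(d^4 - 14*d^3 + 69*d^2 - 136*d + 80) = d*(d - 4)*(d + 4)*(d^3 - 10*d^2 + 29*d - 20) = d*(d - 5)*(d - 4)*(d + 4)*(d^2 - 5*d + 4) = d*(d - 5)*(d - 4)^2*(d + 4)*(d - 1)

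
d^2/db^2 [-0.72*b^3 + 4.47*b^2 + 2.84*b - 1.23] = 8.94 - 4.32*b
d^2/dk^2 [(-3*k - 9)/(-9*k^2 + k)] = 18*(27*k^3 + 243*k^2 - 27*k + 1)/(k^3*(729*k^3 - 243*k^2 + 27*k - 1))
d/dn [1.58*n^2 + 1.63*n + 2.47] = 3.16*n + 1.63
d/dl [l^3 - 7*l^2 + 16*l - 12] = 3*l^2 - 14*l + 16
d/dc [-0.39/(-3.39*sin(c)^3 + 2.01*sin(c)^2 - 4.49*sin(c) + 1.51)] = (-3.9663*sin(c)^2 + 1.5678*sin(c) - 1.7511)*cos(c)/(3.39*sin(c)^3 - 2.01*sin(c)^2 + 4.49*sin(c) - 1.51)^2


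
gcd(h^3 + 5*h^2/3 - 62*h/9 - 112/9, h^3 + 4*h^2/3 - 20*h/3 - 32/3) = h^2 - 2*h/3 - 16/3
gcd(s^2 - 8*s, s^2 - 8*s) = s^2 - 8*s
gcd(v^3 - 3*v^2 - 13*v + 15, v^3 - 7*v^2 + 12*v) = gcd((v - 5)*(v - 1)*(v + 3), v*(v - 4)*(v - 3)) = 1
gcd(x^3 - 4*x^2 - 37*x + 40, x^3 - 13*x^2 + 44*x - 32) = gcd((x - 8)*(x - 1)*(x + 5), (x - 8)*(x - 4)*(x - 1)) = x^2 - 9*x + 8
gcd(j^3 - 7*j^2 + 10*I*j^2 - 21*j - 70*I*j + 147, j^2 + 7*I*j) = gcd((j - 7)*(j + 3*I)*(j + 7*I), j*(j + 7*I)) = j + 7*I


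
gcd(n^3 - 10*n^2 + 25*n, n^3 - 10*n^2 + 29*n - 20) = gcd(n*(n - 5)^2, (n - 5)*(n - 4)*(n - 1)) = n - 5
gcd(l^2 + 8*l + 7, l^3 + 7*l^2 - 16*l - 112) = l + 7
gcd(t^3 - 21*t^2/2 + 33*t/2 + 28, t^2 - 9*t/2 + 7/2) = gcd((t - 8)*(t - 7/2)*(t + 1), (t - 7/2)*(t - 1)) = t - 7/2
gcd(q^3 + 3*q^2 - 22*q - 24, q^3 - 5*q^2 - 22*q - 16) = q + 1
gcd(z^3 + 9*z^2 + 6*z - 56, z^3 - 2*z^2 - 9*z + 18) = z - 2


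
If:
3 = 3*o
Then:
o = 1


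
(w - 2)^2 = w^2 - 4*w + 4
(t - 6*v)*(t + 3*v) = t^2 - 3*t*v - 18*v^2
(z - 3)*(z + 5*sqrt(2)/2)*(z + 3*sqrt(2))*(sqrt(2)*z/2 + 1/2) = sqrt(2)*z^4/2 - 3*sqrt(2)*z^3/2 + 6*z^3 - 18*z^2 + 41*sqrt(2)*z^2/4 - 123*sqrt(2)*z/4 + 15*z/2 - 45/2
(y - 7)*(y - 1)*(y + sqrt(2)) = y^3 - 8*y^2 + sqrt(2)*y^2 - 8*sqrt(2)*y + 7*y + 7*sqrt(2)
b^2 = b^2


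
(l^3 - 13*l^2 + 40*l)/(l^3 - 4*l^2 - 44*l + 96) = l*(l - 5)/(l^2 + 4*l - 12)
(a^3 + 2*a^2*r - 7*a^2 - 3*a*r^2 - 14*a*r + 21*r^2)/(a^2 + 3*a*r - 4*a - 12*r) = (a^2 - a*r - 7*a + 7*r)/(a - 4)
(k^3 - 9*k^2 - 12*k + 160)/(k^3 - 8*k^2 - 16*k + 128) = (k - 5)/(k - 4)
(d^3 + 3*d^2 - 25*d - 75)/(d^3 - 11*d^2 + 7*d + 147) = (d^2 - 25)/(d^2 - 14*d + 49)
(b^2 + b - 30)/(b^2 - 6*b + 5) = (b + 6)/(b - 1)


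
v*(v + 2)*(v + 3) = v^3 + 5*v^2 + 6*v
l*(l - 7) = l^2 - 7*l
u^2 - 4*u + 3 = (u - 3)*(u - 1)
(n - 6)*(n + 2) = n^2 - 4*n - 12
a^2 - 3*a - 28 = (a - 7)*(a + 4)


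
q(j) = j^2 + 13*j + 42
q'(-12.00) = -11.00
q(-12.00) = 30.00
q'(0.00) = 13.00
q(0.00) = 42.00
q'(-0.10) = 12.80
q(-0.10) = 40.71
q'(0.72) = 14.44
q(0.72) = 51.88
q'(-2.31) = 8.38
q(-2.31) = 17.31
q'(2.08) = 17.16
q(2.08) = 73.37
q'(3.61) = 20.22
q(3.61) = 101.96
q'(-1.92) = 9.16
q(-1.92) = 20.73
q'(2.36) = 17.72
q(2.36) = 78.25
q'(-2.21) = 8.58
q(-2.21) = 18.15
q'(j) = 2*j + 13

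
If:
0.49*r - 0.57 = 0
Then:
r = 1.16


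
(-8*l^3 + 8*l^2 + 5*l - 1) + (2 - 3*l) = -8*l^3 + 8*l^2 + 2*l + 1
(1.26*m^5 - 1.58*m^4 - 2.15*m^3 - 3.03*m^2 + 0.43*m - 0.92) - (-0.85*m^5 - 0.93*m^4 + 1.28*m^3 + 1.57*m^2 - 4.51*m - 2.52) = 2.11*m^5 - 0.65*m^4 - 3.43*m^3 - 4.6*m^2 + 4.94*m + 1.6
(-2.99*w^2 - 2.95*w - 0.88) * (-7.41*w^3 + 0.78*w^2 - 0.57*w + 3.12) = 22.1559*w^5 + 19.5273*w^4 + 5.9241*w^3 - 8.3337*w^2 - 8.7024*w - 2.7456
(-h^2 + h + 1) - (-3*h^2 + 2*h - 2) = 2*h^2 - h + 3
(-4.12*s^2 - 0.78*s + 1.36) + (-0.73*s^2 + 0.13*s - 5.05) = -4.85*s^2 - 0.65*s - 3.69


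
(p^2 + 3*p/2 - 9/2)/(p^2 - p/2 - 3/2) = (p + 3)/(p + 1)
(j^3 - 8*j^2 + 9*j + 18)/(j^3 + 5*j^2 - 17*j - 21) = (j - 6)/(j + 7)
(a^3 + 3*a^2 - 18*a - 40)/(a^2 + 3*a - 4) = (a^3 + 3*a^2 - 18*a - 40)/(a^2 + 3*a - 4)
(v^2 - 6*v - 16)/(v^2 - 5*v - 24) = (v + 2)/(v + 3)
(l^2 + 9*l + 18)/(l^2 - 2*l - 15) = (l + 6)/(l - 5)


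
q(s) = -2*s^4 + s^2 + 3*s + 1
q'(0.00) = 3.00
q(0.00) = 1.00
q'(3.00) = -207.00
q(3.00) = -143.00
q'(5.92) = -1644.96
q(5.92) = -2402.69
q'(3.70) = -394.82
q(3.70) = -349.04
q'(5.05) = -1017.20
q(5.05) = -1259.10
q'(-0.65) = 3.90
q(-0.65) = -0.88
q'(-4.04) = 522.43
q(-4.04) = -527.59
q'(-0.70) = 4.34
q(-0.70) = -1.09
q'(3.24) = -262.62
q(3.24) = -199.18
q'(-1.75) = 42.38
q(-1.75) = -19.95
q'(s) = -8*s^3 + 2*s + 3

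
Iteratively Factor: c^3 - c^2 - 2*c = (c - 2)*(c^2 + c) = c*(c - 2)*(c + 1)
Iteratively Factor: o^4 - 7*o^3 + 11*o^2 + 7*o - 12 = (o - 3)*(o^3 - 4*o^2 - o + 4) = (o - 3)*(o - 1)*(o^2 - 3*o - 4) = (o - 3)*(o - 1)*(o + 1)*(o - 4)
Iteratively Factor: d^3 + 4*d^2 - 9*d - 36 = (d + 3)*(d^2 + d - 12) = (d + 3)*(d + 4)*(d - 3)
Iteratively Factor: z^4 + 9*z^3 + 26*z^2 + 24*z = (z + 2)*(z^3 + 7*z^2 + 12*z) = (z + 2)*(z + 4)*(z^2 + 3*z) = (z + 2)*(z + 3)*(z + 4)*(z)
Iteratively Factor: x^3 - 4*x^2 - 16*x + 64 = (x - 4)*(x^2 - 16) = (x - 4)^2*(x + 4)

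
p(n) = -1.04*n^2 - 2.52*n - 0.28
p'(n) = -2.08*n - 2.52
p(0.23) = -0.91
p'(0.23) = -3.00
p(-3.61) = -4.74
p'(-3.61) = 4.99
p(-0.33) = 0.44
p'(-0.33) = -1.83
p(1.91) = -8.89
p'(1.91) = -6.49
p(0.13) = -0.63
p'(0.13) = -2.79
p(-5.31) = -16.22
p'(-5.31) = 8.52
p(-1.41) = 1.21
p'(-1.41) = 0.41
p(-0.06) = -0.13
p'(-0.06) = -2.40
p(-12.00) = -119.80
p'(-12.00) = 22.44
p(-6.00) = -22.60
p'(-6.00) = 9.96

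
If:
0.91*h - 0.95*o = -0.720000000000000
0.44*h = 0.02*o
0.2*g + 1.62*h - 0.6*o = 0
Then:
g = 2.09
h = 0.04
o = 0.79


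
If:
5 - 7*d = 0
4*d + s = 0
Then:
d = 5/7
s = -20/7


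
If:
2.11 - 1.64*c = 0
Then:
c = 1.29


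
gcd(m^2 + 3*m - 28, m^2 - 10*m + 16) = 1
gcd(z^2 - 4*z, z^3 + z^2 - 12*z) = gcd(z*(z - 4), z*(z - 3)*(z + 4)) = z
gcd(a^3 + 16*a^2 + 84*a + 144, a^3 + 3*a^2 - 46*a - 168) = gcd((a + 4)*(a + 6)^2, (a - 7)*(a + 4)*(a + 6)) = a^2 + 10*a + 24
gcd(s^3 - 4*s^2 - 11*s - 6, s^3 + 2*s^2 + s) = s^2 + 2*s + 1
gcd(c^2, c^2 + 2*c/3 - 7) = 1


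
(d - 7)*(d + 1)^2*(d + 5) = d^4 - 38*d^2 - 72*d - 35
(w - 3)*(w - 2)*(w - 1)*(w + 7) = w^4 + w^3 - 31*w^2 + 71*w - 42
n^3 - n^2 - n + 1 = (n - 1)^2*(n + 1)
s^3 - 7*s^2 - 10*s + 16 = (s - 8)*(s - 1)*(s + 2)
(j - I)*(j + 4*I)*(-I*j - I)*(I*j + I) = j^4 + 2*j^3 + 3*I*j^3 + 5*j^2 + 6*I*j^2 + 8*j + 3*I*j + 4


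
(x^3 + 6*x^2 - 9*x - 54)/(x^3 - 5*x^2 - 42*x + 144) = (x + 3)/(x - 8)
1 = 1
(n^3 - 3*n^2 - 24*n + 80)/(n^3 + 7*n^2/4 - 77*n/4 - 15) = 4*(n - 4)/(4*n + 3)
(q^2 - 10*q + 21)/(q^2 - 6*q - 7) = (q - 3)/(q + 1)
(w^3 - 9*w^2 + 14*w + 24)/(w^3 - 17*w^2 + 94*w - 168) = (w + 1)/(w - 7)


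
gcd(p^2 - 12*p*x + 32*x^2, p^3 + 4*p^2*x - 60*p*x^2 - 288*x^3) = -p + 8*x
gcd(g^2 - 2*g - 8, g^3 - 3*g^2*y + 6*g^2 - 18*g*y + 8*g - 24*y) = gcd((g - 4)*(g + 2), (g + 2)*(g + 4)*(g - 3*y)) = g + 2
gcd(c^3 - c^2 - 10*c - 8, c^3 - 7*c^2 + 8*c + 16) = c^2 - 3*c - 4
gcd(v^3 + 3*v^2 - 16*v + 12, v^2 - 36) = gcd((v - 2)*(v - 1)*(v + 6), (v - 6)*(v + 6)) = v + 6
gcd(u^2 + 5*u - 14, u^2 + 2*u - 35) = u + 7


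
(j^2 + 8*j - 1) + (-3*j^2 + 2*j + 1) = -2*j^2 + 10*j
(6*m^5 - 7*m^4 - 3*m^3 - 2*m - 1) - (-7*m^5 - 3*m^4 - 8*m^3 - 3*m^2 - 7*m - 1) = 13*m^5 - 4*m^4 + 5*m^3 + 3*m^2 + 5*m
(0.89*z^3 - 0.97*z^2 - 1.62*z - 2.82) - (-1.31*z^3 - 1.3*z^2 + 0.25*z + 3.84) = 2.2*z^3 + 0.33*z^2 - 1.87*z - 6.66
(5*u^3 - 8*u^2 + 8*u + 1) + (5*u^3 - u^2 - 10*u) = 10*u^3 - 9*u^2 - 2*u + 1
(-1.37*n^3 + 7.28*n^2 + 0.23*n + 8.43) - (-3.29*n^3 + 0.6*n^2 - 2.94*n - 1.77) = 1.92*n^3 + 6.68*n^2 + 3.17*n + 10.2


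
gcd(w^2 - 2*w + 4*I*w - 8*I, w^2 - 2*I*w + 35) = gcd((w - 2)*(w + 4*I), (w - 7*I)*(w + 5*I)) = 1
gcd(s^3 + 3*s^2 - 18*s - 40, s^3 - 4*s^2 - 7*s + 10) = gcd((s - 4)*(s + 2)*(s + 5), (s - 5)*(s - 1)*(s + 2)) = s + 2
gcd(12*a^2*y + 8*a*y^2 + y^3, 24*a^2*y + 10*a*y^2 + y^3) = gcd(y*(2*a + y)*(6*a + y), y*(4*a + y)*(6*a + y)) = 6*a*y + y^2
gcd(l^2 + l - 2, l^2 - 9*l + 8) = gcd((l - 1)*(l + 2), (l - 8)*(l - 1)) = l - 1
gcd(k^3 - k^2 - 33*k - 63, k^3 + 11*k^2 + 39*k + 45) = k^2 + 6*k + 9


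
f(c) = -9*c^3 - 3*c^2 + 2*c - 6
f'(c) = -27*c^2 - 6*c + 2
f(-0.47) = -6.67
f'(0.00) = 2.00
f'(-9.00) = -2131.00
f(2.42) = -146.28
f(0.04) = -5.93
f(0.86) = -12.22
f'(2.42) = -170.64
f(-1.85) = 37.02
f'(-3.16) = -248.65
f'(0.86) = -23.13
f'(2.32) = -157.24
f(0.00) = -6.00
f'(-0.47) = -1.14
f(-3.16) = 241.71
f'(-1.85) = -79.31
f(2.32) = -129.89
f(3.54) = -435.77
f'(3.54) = -357.59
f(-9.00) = 6294.00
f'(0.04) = 1.72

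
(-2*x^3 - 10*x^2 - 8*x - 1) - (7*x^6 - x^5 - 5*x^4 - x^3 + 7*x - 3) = -7*x^6 + x^5 + 5*x^4 - x^3 - 10*x^2 - 15*x + 2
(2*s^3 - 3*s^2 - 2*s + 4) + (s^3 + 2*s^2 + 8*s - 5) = 3*s^3 - s^2 + 6*s - 1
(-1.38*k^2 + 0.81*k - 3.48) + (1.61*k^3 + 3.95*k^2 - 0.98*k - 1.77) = 1.61*k^3 + 2.57*k^2 - 0.17*k - 5.25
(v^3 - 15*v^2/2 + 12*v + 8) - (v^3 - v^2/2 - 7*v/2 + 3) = -7*v^2 + 31*v/2 + 5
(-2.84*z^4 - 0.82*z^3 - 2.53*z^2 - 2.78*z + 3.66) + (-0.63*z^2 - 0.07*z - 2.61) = -2.84*z^4 - 0.82*z^3 - 3.16*z^2 - 2.85*z + 1.05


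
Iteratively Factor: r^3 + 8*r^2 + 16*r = (r + 4)*(r^2 + 4*r) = (r + 4)^2*(r)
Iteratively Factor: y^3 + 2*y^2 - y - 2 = (y - 1)*(y^2 + 3*y + 2) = (y - 1)*(y + 1)*(y + 2)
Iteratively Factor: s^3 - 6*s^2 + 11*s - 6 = (s - 2)*(s^2 - 4*s + 3) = (s - 3)*(s - 2)*(s - 1)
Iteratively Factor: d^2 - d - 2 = (d + 1)*(d - 2)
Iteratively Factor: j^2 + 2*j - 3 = (j - 1)*(j + 3)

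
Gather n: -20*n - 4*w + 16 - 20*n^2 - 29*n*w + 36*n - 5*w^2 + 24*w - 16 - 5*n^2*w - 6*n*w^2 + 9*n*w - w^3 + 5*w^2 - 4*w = n^2*(-5*w - 20) + n*(-6*w^2 - 20*w + 16) - w^3 + 16*w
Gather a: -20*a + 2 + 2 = 4 - 20*a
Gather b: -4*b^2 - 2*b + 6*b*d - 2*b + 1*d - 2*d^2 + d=-4*b^2 + b*(6*d - 4) - 2*d^2 + 2*d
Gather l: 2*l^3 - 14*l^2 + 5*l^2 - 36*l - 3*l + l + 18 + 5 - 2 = 2*l^3 - 9*l^2 - 38*l + 21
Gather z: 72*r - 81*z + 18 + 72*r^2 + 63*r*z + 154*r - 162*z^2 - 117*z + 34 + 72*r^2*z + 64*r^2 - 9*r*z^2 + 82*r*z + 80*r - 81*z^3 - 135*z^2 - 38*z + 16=136*r^2 + 306*r - 81*z^3 + z^2*(-9*r - 297) + z*(72*r^2 + 145*r - 236) + 68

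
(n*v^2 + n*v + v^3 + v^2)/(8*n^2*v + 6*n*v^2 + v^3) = (n*v + n + v^2 + v)/(8*n^2 + 6*n*v + v^2)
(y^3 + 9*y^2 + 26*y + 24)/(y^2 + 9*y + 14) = (y^2 + 7*y + 12)/(y + 7)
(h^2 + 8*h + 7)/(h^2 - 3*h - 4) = (h + 7)/(h - 4)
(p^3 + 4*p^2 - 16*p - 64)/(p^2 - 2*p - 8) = (p^2 + 8*p + 16)/(p + 2)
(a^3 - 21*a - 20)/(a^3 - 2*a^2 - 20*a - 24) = (-a^3 + 21*a + 20)/(-a^3 + 2*a^2 + 20*a + 24)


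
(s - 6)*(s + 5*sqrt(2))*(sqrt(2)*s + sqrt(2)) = sqrt(2)*s^3 - 5*sqrt(2)*s^2 + 10*s^2 - 50*s - 6*sqrt(2)*s - 60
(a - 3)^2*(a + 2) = a^3 - 4*a^2 - 3*a + 18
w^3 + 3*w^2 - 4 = (w - 1)*(w + 2)^2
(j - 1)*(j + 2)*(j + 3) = j^3 + 4*j^2 + j - 6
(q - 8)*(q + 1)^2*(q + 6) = q^4 - 51*q^2 - 98*q - 48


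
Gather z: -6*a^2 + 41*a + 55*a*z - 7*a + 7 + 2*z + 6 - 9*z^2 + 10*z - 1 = -6*a^2 + 34*a - 9*z^2 + z*(55*a + 12) + 12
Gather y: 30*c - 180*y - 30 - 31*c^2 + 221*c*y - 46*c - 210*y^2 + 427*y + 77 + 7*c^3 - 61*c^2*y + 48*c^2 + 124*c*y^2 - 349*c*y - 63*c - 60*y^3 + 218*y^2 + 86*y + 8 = 7*c^3 + 17*c^2 - 79*c - 60*y^3 + y^2*(124*c + 8) + y*(-61*c^2 - 128*c + 333) + 55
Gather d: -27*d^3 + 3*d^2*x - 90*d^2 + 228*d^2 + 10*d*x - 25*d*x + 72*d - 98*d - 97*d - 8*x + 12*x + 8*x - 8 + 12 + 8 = -27*d^3 + d^2*(3*x + 138) + d*(-15*x - 123) + 12*x + 12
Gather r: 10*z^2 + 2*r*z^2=2*r*z^2 + 10*z^2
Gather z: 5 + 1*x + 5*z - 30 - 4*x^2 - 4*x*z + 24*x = -4*x^2 + 25*x + z*(5 - 4*x) - 25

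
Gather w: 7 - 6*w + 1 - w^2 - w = -w^2 - 7*w + 8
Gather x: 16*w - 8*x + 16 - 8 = 16*w - 8*x + 8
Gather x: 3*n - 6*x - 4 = 3*n - 6*x - 4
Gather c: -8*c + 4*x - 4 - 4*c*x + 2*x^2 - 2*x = c*(-4*x - 8) + 2*x^2 + 2*x - 4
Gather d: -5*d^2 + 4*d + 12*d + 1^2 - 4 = -5*d^2 + 16*d - 3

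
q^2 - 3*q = q*(q - 3)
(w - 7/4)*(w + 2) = w^2 + w/4 - 7/2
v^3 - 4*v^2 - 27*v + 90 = (v - 6)*(v - 3)*(v + 5)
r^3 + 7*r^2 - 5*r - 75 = (r - 3)*(r + 5)^2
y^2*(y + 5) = y^3 + 5*y^2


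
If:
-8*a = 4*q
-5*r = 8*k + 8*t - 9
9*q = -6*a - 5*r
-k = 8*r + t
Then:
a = -15/236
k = 72/59 - t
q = 15/118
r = -9/59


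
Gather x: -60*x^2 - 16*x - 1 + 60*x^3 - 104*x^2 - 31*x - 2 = 60*x^3 - 164*x^2 - 47*x - 3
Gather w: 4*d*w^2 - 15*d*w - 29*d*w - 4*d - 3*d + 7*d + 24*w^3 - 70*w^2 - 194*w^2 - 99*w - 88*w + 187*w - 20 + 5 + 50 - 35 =-44*d*w + 24*w^3 + w^2*(4*d - 264)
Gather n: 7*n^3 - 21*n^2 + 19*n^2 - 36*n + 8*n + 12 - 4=7*n^3 - 2*n^2 - 28*n + 8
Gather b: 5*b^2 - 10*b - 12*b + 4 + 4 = 5*b^2 - 22*b + 8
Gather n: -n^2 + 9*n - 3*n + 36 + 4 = -n^2 + 6*n + 40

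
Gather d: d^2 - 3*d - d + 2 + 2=d^2 - 4*d + 4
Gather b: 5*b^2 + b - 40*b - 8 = 5*b^2 - 39*b - 8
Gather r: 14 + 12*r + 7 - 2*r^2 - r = -2*r^2 + 11*r + 21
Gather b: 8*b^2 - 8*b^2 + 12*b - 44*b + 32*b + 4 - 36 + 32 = 0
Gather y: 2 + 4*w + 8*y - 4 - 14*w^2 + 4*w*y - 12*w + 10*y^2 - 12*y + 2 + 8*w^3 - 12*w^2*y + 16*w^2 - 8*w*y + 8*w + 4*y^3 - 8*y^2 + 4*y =8*w^3 + 2*w^2 + 4*y^3 + 2*y^2 + y*(-12*w^2 - 4*w)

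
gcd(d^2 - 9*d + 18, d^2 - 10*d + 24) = d - 6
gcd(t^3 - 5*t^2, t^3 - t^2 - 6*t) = t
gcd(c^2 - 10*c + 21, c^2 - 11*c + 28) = c - 7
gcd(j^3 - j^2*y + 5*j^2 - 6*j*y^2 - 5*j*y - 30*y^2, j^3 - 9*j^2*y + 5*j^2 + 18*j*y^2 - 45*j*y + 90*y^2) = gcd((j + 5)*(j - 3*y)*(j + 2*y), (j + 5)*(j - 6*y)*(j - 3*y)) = -j^2 + 3*j*y - 5*j + 15*y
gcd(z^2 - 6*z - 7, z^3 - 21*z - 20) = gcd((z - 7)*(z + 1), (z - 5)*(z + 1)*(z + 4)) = z + 1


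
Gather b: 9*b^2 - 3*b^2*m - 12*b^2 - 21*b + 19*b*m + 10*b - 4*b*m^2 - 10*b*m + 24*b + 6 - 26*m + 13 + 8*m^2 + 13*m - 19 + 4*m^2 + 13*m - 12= b^2*(-3*m - 3) + b*(-4*m^2 + 9*m + 13) + 12*m^2 - 12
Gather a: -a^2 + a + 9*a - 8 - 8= -a^2 + 10*a - 16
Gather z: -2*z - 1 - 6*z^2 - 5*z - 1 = -6*z^2 - 7*z - 2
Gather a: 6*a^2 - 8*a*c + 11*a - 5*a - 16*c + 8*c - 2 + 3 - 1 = 6*a^2 + a*(6 - 8*c) - 8*c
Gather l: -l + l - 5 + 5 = 0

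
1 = 1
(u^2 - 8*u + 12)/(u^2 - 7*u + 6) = (u - 2)/(u - 1)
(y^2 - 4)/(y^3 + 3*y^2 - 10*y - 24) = (y - 2)/(y^2 + y - 12)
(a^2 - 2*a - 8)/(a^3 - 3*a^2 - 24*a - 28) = (a - 4)/(a^2 - 5*a - 14)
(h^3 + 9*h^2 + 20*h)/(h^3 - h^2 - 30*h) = (h + 4)/(h - 6)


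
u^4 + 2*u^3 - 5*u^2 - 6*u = u*(u - 2)*(u + 1)*(u + 3)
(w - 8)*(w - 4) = w^2 - 12*w + 32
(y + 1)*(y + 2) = y^2 + 3*y + 2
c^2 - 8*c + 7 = (c - 7)*(c - 1)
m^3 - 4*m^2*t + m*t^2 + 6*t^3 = (m - 3*t)*(m - 2*t)*(m + t)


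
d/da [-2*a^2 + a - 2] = 1 - 4*a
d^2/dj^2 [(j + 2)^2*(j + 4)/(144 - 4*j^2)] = 4*(-7*j^3 - 114*j^2 - 756*j - 1368)/(j^6 - 108*j^4 + 3888*j^2 - 46656)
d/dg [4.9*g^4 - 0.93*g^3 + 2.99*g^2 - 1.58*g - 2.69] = 19.6*g^3 - 2.79*g^2 + 5.98*g - 1.58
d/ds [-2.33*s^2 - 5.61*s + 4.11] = -4.66*s - 5.61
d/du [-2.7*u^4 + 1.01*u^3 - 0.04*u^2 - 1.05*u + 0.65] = -10.8*u^3 + 3.03*u^2 - 0.08*u - 1.05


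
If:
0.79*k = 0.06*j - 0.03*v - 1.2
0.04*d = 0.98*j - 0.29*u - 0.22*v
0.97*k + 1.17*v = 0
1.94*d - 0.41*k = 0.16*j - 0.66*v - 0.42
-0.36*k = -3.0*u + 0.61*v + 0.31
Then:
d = -0.95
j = 0.30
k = -1.54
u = 0.18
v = 1.28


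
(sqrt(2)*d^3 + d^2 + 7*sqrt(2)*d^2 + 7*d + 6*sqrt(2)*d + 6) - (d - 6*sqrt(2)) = sqrt(2)*d^3 + d^2 + 7*sqrt(2)*d^2 + 6*d + 6*sqrt(2)*d + 6 + 6*sqrt(2)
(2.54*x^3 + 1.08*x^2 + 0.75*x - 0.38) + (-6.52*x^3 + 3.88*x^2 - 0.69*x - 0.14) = -3.98*x^3 + 4.96*x^2 + 0.0600000000000001*x - 0.52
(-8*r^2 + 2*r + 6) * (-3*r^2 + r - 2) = 24*r^4 - 14*r^3 + 2*r - 12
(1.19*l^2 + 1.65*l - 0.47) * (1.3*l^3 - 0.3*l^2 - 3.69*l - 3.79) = 1.547*l^5 + 1.788*l^4 - 5.4971*l^3 - 10.4576*l^2 - 4.5192*l + 1.7813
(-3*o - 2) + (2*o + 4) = 2 - o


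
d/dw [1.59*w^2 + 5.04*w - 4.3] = 3.18*w + 5.04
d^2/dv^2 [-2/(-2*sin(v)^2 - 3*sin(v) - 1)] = 2*(13*sin(v) + 4*sin(3*v) + cos(2*v) + 13)/((sin(v) + 1)^2*(2*sin(v) + 1)^3)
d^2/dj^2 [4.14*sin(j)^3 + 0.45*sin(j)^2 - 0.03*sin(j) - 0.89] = -3.075*sin(j) + 9.315*sin(3*j) + 0.9*cos(2*j)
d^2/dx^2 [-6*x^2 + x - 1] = -12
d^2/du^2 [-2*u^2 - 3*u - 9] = -4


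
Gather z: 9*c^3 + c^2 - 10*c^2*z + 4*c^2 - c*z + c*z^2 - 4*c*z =9*c^3 + 5*c^2 + c*z^2 + z*(-10*c^2 - 5*c)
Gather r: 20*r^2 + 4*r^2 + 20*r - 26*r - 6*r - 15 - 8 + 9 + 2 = 24*r^2 - 12*r - 12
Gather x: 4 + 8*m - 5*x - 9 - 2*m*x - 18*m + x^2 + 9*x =-10*m + x^2 + x*(4 - 2*m) - 5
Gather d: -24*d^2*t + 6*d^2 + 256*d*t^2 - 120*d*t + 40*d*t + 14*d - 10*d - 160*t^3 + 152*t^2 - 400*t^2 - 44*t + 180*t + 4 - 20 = d^2*(6 - 24*t) + d*(256*t^2 - 80*t + 4) - 160*t^3 - 248*t^2 + 136*t - 16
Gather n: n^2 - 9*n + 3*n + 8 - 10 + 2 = n^2 - 6*n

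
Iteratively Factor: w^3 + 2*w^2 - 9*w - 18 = (w - 3)*(w^2 + 5*w + 6) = (w - 3)*(w + 2)*(w + 3)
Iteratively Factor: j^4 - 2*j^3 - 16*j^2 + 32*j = (j)*(j^3 - 2*j^2 - 16*j + 32) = j*(j - 4)*(j^2 + 2*j - 8) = j*(j - 4)*(j - 2)*(j + 4)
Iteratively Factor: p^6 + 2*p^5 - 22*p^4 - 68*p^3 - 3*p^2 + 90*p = (p + 3)*(p^5 - p^4 - 19*p^3 - 11*p^2 + 30*p) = (p - 1)*(p + 3)*(p^4 - 19*p^2 - 30*p) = (p - 1)*(p + 3)^2*(p^3 - 3*p^2 - 10*p) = p*(p - 1)*(p + 3)^2*(p^2 - 3*p - 10) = p*(p - 5)*(p - 1)*(p + 3)^2*(p + 2)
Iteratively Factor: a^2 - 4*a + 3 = (a - 3)*(a - 1)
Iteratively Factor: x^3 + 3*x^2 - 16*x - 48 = (x - 4)*(x^2 + 7*x + 12) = (x - 4)*(x + 3)*(x + 4)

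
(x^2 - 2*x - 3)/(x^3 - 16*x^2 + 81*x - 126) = (x + 1)/(x^2 - 13*x + 42)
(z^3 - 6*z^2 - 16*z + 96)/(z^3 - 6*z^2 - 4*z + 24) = (z^2 - 16)/(z^2 - 4)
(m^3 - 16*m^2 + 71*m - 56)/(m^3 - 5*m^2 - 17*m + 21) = (m - 8)/(m + 3)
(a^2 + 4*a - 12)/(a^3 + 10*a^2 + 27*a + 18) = (a - 2)/(a^2 + 4*a + 3)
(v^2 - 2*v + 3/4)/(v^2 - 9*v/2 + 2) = (v - 3/2)/(v - 4)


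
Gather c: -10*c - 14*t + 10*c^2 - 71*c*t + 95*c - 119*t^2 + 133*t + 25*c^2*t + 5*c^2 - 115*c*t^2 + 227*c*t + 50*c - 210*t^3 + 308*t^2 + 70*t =c^2*(25*t + 15) + c*(-115*t^2 + 156*t + 135) - 210*t^3 + 189*t^2 + 189*t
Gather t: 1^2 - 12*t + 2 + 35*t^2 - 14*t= 35*t^2 - 26*t + 3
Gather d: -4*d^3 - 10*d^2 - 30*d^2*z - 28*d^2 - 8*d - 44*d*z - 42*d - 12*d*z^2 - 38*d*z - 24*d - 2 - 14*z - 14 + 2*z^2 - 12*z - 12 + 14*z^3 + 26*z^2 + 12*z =-4*d^3 + d^2*(-30*z - 38) + d*(-12*z^2 - 82*z - 74) + 14*z^3 + 28*z^2 - 14*z - 28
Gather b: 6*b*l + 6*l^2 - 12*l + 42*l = 6*b*l + 6*l^2 + 30*l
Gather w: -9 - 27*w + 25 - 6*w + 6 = 22 - 33*w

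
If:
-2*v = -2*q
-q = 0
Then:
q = 0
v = 0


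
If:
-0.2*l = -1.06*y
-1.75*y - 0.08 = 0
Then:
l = -0.24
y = -0.05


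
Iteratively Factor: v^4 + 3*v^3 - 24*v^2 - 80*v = (v + 4)*(v^3 - v^2 - 20*v) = v*(v + 4)*(v^2 - v - 20) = v*(v + 4)^2*(v - 5)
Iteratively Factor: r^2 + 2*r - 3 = (r + 3)*(r - 1)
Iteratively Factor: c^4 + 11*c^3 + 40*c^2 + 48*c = (c + 4)*(c^3 + 7*c^2 + 12*c) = (c + 3)*(c + 4)*(c^2 + 4*c) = c*(c + 3)*(c + 4)*(c + 4)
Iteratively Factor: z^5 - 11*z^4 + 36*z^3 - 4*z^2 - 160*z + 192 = (z - 3)*(z^4 - 8*z^3 + 12*z^2 + 32*z - 64) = (z - 3)*(z - 2)*(z^3 - 6*z^2 + 32) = (z - 4)*(z - 3)*(z - 2)*(z^2 - 2*z - 8) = (z - 4)^2*(z - 3)*(z - 2)*(z + 2)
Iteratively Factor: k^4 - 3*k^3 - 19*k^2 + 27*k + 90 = (k + 3)*(k^3 - 6*k^2 - k + 30) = (k - 5)*(k + 3)*(k^2 - k - 6) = (k - 5)*(k - 3)*(k + 3)*(k + 2)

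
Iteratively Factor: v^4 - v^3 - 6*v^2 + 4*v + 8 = (v - 2)*(v^3 + v^2 - 4*v - 4) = (v - 2)*(v + 2)*(v^2 - v - 2) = (v - 2)*(v + 1)*(v + 2)*(v - 2)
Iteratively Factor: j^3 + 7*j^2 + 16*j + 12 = (j + 3)*(j^2 + 4*j + 4) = (j + 2)*(j + 3)*(j + 2)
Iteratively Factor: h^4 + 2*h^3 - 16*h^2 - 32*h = (h + 2)*(h^3 - 16*h) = h*(h + 2)*(h^2 - 16) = h*(h + 2)*(h + 4)*(h - 4)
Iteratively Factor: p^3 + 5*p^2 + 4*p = (p)*(p^2 + 5*p + 4) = p*(p + 1)*(p + 4)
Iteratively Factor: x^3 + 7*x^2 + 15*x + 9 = (x + 1)*(x^2 + 6*x + 9) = (x + 1)*(x + 3)*(x + 3)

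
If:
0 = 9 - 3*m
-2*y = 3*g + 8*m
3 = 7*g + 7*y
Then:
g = -174/7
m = 3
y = 177/7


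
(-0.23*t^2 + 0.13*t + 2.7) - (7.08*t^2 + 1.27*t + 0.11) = -7.31*t^2 - 1.14*t + 2.59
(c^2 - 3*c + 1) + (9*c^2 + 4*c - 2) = 10*c^2 + c - 1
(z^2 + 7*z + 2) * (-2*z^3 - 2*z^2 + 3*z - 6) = -2*z^5 - 16*z^4 - 15*z^3 + 11*z^2 - 36*z - 12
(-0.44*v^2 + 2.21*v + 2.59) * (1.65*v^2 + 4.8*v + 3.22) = -0.726*v^4 + 1.5345*v^3 + 13.4647*v^2 + 19.5482*v + 8.3398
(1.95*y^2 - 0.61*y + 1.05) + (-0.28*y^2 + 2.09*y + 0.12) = 1.67*y^2 + 1.48*y + 1.17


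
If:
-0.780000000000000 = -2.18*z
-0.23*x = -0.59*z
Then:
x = 0.92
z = 0.36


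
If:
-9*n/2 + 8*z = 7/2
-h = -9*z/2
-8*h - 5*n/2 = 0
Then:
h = 45/208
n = -9/13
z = 5/104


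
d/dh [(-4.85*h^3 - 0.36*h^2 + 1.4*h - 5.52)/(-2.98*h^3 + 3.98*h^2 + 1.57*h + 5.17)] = (-20.3758*h^4 - 6.885*h^3 - 130.7095*h^2 + 40.2168*h + 15.9044)/(8.8804*h^6 - 23.7208*h^5 + 6.4832*h^4 - 18.316*h^3 + 43.6181*h^2 + 16.2338*h + 26.7289)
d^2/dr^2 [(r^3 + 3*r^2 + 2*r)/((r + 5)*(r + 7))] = 30*(5*r^3 + 63*r^2 + 231*r + 189)/(r^6 + 36*r^5 + 537*r^4 + 4248*r^3 + 18795*r^2 + 44100*r + 42875)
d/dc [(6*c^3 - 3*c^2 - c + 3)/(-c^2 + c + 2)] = (-6*c^4 + 12*c^3 + 32*c^2 - 6*c - 5)/(c^4 - 2*c^3 - 3*c^2 + 4*c + 4)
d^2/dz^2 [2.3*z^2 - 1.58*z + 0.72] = 4.60000000000000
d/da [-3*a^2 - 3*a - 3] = -6*a - 3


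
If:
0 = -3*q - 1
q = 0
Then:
No Solution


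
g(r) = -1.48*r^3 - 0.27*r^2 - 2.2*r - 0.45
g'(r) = -4.44*r^2 - 0.54*r - 2.2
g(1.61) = -10.87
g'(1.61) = -14.58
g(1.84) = -14.63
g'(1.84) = -18.23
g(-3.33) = 58.53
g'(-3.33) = -49.64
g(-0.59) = 1.06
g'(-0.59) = -3.43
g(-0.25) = 0.11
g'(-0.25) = -2.34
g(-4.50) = 138.85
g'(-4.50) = -89.68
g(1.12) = -5.33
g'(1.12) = -8.37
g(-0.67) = 1.35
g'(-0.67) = -3.83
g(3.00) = -49.44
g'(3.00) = -43.78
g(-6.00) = 322.71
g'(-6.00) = -158.80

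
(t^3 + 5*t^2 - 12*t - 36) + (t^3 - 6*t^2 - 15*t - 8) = 2*t^3 - t^2 - 27*t - 44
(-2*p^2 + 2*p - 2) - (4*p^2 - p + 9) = -6*p^2 + 3*p - 11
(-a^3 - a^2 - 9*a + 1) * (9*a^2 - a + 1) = -9*a^5 - 8*a^4 - 81*a^3 + 17*a^2 - 10*a + 1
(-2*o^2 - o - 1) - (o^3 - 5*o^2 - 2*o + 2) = -o^3 + 3*o^2 + o - 3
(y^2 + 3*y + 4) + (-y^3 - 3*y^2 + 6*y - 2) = -y^3 - 2*y^2 + 9*y + 2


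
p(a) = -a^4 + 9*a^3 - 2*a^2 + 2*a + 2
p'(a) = -4*a^3 + 27*a^2 - 4*a + 2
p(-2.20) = -131.34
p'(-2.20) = 184.07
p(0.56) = 3.97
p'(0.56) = 7.52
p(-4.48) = -1259.16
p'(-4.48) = 921.48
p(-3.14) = -399.84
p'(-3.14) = 404.61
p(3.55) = 227.72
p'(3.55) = 149.11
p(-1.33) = -28.50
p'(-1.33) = 64.49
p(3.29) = 190.27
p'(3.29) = 138.65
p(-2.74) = -260.00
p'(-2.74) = 297.95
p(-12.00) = -36598.00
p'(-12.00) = 10850.00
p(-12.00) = -36598.00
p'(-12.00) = 10850.00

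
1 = 1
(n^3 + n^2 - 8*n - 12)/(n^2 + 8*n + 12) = (n^2 - n - 6)/(n + 6)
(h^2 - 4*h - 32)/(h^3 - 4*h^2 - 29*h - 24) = (h + 4)/(h^2 + 4*h + 3)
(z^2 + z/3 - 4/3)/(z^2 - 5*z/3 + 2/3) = (3*z + 4)/(3*z - 2)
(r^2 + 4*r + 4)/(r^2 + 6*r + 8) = (r + 2)/(r + 4)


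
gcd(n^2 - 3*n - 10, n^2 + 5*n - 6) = 1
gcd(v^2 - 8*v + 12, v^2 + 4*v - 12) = v - 2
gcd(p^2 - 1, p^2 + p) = p + 1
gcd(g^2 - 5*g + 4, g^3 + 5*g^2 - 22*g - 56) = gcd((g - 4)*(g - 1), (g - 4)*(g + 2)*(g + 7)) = g - 4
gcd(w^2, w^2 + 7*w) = w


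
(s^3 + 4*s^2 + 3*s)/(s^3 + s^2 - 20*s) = (s^2 + 4*s + 3)/(s^2 + s - 20)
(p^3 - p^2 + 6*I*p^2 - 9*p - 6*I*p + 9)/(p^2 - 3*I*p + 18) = (p^2 + p*(-1 + 3*I) - 3*I)/(p - 6*I)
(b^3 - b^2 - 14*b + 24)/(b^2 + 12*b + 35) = (b^3 - b^2 - 14*b + 24)/(b^2 + 12*b + 35)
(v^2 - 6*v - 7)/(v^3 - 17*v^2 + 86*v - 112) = (v + 1)/(v^2 - 10*v + 16)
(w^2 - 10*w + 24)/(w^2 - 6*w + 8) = (w - 6)/(w - 2)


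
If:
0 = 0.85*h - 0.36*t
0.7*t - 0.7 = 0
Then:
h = 0.42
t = 1.00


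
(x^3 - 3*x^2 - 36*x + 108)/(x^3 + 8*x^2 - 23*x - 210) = (x^2 - 9*x + 18)/(x^2 + 2*x - 35)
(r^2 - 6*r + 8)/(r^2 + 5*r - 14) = (r - 4)/(r + 7)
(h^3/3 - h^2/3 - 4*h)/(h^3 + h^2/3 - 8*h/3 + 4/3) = h*(h^2 - h - 12)/(3*h^3 + h^2 - 8*h + 4)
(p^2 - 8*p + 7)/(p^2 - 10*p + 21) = (p - 1)/(p - 3)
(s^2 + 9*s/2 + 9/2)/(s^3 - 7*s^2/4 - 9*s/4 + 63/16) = 8*(s + 3)/(8*s^2 - 26*s + 21)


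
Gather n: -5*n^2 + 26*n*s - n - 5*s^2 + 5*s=-5*n^2 + n*(26*s - 1) - 5*s^2 + 5*s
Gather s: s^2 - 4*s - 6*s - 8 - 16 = s^2 - 10*s - 24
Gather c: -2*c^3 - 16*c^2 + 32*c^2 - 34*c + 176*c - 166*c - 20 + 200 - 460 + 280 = -2*c^3 + 16*c^2 - 24*c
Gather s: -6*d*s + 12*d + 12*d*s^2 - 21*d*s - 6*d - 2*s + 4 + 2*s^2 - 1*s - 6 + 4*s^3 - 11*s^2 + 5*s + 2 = 6*d + 4*s^3 + s^2*(12*d - 9) + s*(2 - 27*d)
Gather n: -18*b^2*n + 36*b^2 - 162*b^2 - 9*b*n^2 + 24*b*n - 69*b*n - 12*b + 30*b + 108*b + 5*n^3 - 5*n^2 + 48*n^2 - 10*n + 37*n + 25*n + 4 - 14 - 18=-126*b^2 + 126*b + 5*n^3 + n^2*(43 - 9*b) + n*(-18*b^2 - 45*b + 52) - 28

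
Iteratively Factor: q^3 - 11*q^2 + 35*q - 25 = (q - 5)*(q^2 - 6*q + 5) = (q - 5)^2*(q - 1)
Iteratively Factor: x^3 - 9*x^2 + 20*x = (x)*(x^2 - 9*x + 20) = x*(x - 5)*(x - 4)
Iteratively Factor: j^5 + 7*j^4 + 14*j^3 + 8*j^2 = (j + 2)*(j^4 + 5*j^3 + 4*j^2) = (j + 1)*(j + 2)*(j^3 + 4*j^2) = (j + 1)*(j + 2)*(j + 4)*(j^2) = j*(j + 1)*(j + 2)*(j + 4)*(j)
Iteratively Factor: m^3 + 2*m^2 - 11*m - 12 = (m + 1)*(m^2 + m - 12) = (m - 3)*(m + 1)*(m + 4)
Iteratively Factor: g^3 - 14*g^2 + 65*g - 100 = (g - 5)*(g^2 - 9*g + 20) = (g - 5)^2*(g - 4)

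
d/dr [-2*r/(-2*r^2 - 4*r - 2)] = (1 - r)/(r^3 + 3*r^2 + 3*r + 1)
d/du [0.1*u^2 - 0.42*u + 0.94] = 0.2*u - 0.42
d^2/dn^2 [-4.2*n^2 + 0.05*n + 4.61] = -8.40000000000000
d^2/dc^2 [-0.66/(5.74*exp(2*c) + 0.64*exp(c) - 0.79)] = (-0.66*(11.48*exp(c) + 0.64)*(22.96*exp(c) + 1.28)*exp(c) + (15.1536*exp(c) + 0.4224)*(5.74*exp(2*c) + 0.64*exp(c) - 0.79))*exp(c)/(5.74*exp(2*c) + 0.64*exp(c) - 0.79)^3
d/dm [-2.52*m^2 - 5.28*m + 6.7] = -5.04*m - 5.28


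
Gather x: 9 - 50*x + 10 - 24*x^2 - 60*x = -24*x^2 - 110*x + 19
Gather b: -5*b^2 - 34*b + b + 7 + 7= -5*b^2 - 33*b + 14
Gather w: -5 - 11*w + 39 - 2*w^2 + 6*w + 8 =-2*w^2 - 5*w + 42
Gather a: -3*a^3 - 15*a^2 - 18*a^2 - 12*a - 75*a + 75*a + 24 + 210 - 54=-3*a^3 - 33*a^2 - 12*a + 180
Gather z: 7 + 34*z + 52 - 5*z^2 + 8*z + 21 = -5*z^2 + 42*z + 80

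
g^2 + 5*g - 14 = (g - 2)*(g + 7)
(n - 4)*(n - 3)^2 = n^3 - 10*n^2 + 33*n - 36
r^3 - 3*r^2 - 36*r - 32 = (r - 8)*(r + 1)*(r + 4)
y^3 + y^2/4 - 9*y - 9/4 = (y - 3)*(y + 1/4)*(y + 3)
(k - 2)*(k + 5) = k^2 + 3*k - 10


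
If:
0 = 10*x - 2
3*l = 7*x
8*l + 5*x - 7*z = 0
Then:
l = 7/15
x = 1/5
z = 71/105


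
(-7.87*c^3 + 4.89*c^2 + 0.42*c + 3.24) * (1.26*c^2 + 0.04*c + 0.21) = -9.9162*c^5 + 5.8466*c^4 - 0.9279*c^3 + 5.1261*c^2 + 0.2178*c + 0.6804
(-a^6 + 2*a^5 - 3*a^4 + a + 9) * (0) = 0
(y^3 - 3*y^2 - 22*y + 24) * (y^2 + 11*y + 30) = y^5 + 8*y^4 - 25*y^3 - 308*y^2 - 396*y + 720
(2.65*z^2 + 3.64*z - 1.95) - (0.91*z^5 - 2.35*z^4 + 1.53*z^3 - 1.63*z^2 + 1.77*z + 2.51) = -0.91*z^5 + 2.35*z^4 - 1.53*z^3 + 4.28*z^2 + 1.87*z - 4.46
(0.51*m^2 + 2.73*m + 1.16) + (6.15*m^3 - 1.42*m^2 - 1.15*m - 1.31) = 6.15*m^3 - 0.91*m^2 + 1.58*m - 0.15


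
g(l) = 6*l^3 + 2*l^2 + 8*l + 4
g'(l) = 18*l^2 + 4*l + 8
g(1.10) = 23.21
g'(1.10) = 34.18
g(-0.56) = -0.91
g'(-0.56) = 11.40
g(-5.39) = -920.56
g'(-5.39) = 509.38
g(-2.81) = -135.82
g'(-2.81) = 138.89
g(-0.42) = 0.55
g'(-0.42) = 9.50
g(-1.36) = -18.27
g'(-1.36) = 35.85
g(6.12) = 1503.19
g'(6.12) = 706.66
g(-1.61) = -28.74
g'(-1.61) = 48.22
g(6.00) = 1420.00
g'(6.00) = 680.00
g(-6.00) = -1268.00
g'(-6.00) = 632.00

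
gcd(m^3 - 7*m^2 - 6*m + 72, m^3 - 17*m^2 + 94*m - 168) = m^2 - 10*m + 24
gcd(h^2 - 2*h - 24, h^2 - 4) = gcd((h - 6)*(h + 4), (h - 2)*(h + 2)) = 1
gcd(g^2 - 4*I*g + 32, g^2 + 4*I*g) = g + 4*I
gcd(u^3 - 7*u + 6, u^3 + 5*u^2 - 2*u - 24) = u^2 + u - 6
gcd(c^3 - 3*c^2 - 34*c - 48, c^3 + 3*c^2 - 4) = c + 2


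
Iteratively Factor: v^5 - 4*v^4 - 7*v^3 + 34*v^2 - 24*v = (v - 4)*(v^4 - 7*v^2 + 6*v) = v*(v - 4)*(v^3 - 7*v + 6) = v*(v - 4)*(v + 3)*(v^2 - 3*v + 2) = v*(v - 4)*(v - 1)*(v + 3)*(v - 2)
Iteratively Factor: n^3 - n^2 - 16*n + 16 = (n - 1)*(n^2 - 16) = (n - 1)*(n + 4)*(n - 4)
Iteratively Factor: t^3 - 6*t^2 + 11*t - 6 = (t - 1)*(t^2 - 5*t + 6) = (t - 3)*(t - 1)*(t - 2)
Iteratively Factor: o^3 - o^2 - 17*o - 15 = (o + 1)*(o^2 - 2*o - 15) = (o - 5)*(o + 1)*(o + 3)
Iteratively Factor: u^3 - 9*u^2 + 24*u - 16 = (u - 1)*(u^2 - 8*u + 16) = (u - 4)*(u - 1)*(u - 4)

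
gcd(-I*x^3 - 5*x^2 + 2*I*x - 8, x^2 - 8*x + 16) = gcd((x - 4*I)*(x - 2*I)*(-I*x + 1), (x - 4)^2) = 1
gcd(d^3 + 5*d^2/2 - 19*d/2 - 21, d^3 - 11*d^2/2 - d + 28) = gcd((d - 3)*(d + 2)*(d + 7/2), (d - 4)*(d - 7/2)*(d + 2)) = d + 2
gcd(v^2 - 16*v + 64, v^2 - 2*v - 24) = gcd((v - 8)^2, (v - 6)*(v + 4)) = 1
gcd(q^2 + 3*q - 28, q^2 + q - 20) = q - 4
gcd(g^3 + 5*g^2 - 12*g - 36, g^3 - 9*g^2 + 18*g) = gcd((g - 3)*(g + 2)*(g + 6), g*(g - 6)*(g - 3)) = g - 3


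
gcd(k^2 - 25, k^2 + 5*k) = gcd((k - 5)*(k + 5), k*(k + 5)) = k + 5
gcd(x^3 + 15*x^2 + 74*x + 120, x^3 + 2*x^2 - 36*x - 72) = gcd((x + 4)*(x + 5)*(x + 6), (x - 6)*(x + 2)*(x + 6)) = x + 6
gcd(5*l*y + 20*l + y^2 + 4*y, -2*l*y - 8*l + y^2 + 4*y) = y + 4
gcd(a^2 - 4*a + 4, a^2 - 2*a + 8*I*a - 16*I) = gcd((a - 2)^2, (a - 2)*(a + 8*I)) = a - 2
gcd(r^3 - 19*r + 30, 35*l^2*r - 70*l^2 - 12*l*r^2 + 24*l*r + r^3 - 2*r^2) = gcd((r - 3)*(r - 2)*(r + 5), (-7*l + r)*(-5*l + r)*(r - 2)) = r - 2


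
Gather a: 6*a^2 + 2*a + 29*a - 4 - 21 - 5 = 6*a^2 + 31*a - 30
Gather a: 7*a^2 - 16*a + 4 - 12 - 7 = 7*a^2 - 16*a - 15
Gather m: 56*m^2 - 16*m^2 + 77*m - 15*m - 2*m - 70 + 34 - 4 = 40*m^2 + 60*m - 40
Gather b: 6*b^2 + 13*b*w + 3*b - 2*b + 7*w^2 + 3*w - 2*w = 6*b^2 + b*(13*w + 1) + 7*w^2 + w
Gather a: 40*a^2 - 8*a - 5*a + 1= 40*a^2 - 13*a + 1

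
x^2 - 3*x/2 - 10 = (x - 4)*(x + 5/2)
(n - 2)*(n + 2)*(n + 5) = n^3 + 5*n^2 - 4*n - 20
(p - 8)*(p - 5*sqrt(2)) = p^2 - 8*p - 5*sqrt(2)*p + 40*sqrt(2)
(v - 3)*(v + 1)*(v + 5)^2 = v^4 + 8*v^3 + 2*v^2 - 80*v - 75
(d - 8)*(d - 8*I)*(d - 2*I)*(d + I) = d^4 - 8*d^3 - 9*I*d^3 - 6*d^2 + 72*I*d^2 + 48*d - 16*I*d + 128*I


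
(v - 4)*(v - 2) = v^2 - 6*v + 8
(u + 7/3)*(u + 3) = u^2 + 16*u/3 + 7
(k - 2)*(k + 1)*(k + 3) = k^3 + 2*k^2 - 5*k - 6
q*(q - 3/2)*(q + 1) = q^3 - q^2/2 - 3*q/2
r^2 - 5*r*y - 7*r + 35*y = (r - 7)*(r - 5*y)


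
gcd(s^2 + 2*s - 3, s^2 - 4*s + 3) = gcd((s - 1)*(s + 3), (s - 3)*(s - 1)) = s - 1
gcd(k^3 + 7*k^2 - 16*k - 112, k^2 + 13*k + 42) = k + 7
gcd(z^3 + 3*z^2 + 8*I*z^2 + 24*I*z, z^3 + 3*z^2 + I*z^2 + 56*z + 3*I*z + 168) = z^2 + z*(3 + 8*I) + 24*I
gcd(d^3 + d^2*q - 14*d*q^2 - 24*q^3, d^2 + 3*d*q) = d + 3*q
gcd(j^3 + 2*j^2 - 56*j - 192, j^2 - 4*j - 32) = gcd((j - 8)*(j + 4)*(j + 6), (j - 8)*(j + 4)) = j^2 - 4*j - 32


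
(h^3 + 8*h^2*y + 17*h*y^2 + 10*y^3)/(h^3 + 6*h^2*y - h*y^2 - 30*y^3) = (-h^2 - 3*h*y - 2*y^2)/(-h^2 - h*y + 6*y^2)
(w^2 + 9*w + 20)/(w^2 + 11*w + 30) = (w + 4)/(w + 6)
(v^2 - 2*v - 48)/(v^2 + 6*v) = (v - 8)/v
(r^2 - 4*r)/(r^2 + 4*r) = (r - 4)/(r + 4)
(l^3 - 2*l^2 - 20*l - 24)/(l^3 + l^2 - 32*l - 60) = (l + 2)/(l + 5)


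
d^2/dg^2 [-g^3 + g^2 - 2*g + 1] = 2 - 6*g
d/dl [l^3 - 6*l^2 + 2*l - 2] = 3*l^2 - 12*l + 2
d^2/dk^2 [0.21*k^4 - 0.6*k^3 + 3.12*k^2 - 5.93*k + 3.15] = 2.52*k^2 - 3.6*k + 6.24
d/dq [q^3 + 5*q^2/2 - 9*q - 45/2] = 3*q^2 + 5*q - 9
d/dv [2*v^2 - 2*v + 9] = 4*v - 2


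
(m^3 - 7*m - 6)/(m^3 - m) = (m^2 - m - 6)/(m*(m - 1))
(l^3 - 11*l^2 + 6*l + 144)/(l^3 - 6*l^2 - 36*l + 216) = (l^2 - 5*l - 24)/(l^2 - 36)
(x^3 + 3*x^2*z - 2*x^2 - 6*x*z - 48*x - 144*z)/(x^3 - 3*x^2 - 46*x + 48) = (x + 3*z)/(x - 1)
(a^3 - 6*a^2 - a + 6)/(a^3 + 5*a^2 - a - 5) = (a - 6)/(a + 5)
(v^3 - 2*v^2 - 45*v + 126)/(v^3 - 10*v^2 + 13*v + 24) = (v^2 + v - 42)/(v^2 - 7*v - 8)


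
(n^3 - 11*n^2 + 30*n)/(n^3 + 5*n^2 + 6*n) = (n^2 - 11*n + 30)/(n^2 + 5*n + 6)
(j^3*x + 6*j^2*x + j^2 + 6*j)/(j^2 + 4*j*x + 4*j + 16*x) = j*(j^2*x + 6*j*x + j + 6)/(j^2 + 4*j*x + 4*j + 16*x)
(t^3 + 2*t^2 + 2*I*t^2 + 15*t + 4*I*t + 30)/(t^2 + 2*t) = t + 2*I + 15/t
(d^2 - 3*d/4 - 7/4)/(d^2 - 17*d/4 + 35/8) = 2*(d + 1)/(2*d - 5)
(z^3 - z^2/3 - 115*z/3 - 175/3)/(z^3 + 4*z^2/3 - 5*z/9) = 3*(z^2 - 2*z - 35)/(z*(3*z - 1))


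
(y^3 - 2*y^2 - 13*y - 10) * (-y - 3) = -y^4 - y^3 + 19*y^2 + 49*y + 30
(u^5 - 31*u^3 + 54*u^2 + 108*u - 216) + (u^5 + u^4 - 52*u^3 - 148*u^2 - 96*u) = 2*u^5 + u^4 - 83*u^3 - 94*u^2 + 12*u - 216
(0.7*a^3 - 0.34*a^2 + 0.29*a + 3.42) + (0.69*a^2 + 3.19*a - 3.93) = 0.7*a^3 + 0.35*a^2 + 3.48*a - 0.51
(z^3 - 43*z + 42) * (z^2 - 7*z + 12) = z^5 - 7*z^4 - 31*z^3 + 343*z^2 - 810*z + 504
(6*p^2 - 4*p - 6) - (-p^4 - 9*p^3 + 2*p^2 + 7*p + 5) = p^4 + 9*p^3 + 4*p^2 - 11*p - 11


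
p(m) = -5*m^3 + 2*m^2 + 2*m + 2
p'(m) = -15*m^2 + 4*m + 2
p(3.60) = -198.16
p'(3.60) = -178.00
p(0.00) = 2.00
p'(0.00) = 2.00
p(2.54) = -61.95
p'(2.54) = -84.61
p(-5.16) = 731.87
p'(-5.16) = -418.02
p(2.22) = -38.41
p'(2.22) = -63.05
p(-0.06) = 1.89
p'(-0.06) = 1.71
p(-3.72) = 279.63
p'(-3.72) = -220.46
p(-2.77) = 118.08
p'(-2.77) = -124.17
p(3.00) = -109.00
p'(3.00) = -121.00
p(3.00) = -109.00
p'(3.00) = -121.00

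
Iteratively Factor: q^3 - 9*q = (q)*(q^2 - 9) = q*(q - 3)*(q + 3)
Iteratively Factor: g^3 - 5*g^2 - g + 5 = (g + 1)*(g^2 - 6*g + 5) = (g - 1)*(g + 1)*(g - 5)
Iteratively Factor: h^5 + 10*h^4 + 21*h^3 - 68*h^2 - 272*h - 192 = (h + 4)*(h^4 + 6*h^3 - 3*h^2 - 56*h - 48) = (h + 1)*(h + 4)*(h^3 + 5*h^2 - 8*h - 48) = (h + 1)*(h + 4)^2*(h^2 + h - 12) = (h - 3)*(h + 1)*(h + 4)^2*(h + 4)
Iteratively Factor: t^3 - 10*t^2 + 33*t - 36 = (t - 3)*(t^2 - 7*t + 12) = (t - 3)^2*(t - 4)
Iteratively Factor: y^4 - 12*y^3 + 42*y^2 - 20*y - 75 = (y - 3)*(y^3 - 9*y^2 + 15*y + 25) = (y - 3)*(y + 1)*(y^2 - 10*y + 25) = (y - 5)*(y - 3)*(y + 1)*(y - 5)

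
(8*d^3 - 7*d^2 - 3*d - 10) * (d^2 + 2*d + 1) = 8*d^5 + 9*d^4 - 9*d^3 - 23*d^2 - 23*d - 10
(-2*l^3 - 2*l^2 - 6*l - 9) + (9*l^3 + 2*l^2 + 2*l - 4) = 7*l^3 - 4*l - 13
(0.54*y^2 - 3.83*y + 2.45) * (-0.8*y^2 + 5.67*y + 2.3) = -0.432*y^4 + 6.1258*y^3 - 22.4341*y^2 + 5.0825*y + 5.635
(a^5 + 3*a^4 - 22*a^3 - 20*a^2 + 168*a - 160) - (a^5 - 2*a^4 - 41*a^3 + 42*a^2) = 5*a^4 + 19*a^3 - 62*a^2 + 168*a - 160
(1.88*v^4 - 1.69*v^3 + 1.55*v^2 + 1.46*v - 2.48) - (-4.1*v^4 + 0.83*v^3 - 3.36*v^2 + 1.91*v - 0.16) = 5.98*v^4 - 2.52*v^3 + 4.91*v^2 - 0.45*v - 2.32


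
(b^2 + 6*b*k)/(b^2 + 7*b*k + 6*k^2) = b/(b + k)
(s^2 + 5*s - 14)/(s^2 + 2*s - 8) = (s + 7)/(s + 4)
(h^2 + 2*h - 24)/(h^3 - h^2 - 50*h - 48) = (h - 4)/(h^2 - 7*h - 8)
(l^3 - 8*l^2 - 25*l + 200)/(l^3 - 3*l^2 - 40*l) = (l - 5)/l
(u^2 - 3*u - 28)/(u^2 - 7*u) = (u + 4)/u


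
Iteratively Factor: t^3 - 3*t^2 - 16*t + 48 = (t - 3)*(t^2 - 16) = (t - 4)*(t - 3)*(t + 4)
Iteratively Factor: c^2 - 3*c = (c - 3)*(c)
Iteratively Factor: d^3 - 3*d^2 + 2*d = (d - 1)*(d^2 - 2*d) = d*(d - 1)*(d - 2)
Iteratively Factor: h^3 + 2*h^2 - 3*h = (h + 3)*(h^2 - h) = (h - 1)*(h + 3)*(h)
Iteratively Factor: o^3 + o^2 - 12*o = (o)*(o^2 + o - 12) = o*(o - 3)*(o + 4)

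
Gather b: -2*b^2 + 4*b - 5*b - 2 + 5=-2*b^2 - b + 3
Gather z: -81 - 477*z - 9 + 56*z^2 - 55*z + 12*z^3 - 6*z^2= 12*z^3 + 50*z^2 - 532*z - 90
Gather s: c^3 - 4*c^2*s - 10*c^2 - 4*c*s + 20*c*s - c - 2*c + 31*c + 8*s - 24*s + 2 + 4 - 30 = c^3 - 10*c^2 + 28*c + s*(-4*c^2 + 16*c - 16) - 24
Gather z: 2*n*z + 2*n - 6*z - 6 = 2*n + z*(2*n - 6) - 6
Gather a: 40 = 40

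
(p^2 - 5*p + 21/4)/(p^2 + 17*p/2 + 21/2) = (4*p^2 - 20*p + 21)/(2*(2*p^2 + 17*p + 21))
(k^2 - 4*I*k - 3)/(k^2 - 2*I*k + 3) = (k - I)/(k + I)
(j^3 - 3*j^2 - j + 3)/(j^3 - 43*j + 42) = (j^2 - 2*j - 3)/(j^2 + j - 42)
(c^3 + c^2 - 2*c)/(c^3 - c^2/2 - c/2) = 2*(c + 2)/(2*c + 1)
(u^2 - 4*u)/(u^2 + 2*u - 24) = u/(u + 6)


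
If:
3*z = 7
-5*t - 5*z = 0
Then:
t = -7/3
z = 7/3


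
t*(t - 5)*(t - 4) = t^3 - 9*t^2 + 20*t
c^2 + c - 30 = (c - 5)*(c + 6)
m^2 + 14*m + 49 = (m + 7)^2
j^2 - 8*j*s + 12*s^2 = (j - 6*s)*(j - 2*s)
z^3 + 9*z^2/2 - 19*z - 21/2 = (z - 3)*(z + 1/2)*(z + 7)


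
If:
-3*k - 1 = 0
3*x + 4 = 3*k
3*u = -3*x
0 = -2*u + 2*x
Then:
No Solution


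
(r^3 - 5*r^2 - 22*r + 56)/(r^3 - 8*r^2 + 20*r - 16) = (r^2 - 3*r - 28)/(r^2 - 6*r + 8)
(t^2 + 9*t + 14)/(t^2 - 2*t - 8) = (t + 7)/(t - 4)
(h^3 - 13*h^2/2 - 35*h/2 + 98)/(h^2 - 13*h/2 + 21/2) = (h^2 - 3*h - 28)/(h - 3)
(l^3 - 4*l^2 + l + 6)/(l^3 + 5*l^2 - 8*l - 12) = (l - 3)/(l + 6)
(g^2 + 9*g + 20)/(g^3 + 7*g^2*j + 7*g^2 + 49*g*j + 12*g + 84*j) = (g + 5)/(g^2 + 7*g*j + 3*g + 21*j)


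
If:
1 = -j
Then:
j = -1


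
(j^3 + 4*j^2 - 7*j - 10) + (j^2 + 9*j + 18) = j^3 + 5*j^2 + 2*j + 8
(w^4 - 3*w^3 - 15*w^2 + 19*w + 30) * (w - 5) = w^5 - 8*w^4 + 94*w^2 - 65*w - 150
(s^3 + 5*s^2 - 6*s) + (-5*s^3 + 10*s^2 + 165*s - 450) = -4*s^3 + 15*s^2 + 159*s - 450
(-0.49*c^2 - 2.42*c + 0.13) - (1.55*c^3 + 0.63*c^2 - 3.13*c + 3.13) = -1.55*c^3 - 1.12*c^2 + 0.71*c - 3.0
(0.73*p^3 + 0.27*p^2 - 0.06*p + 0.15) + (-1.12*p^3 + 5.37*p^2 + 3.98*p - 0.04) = -0.39*p^3 + 5.64*p^2 + 3.92*p + 0.11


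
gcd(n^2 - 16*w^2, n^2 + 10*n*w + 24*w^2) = n + 4*w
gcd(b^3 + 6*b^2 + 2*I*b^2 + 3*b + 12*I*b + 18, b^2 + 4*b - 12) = b + 6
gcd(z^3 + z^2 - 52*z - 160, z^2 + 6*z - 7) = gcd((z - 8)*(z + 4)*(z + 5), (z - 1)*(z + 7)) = 1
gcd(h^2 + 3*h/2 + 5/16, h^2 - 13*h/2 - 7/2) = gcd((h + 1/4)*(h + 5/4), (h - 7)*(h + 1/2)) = 1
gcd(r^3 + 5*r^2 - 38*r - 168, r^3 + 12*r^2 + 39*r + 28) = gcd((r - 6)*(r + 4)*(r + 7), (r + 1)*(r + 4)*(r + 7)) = r^2 + 11*r + 28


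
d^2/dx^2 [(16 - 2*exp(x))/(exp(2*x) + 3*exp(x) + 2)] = 2*(-exp(4*x) + 35*exp(3*x) + 84*exp(2*x) + 14*exp(x) - 52)*exp(x)/(exp(6*x) + 9*exp(5*x) + 33*exp(4*x) + 63*exp(3*x) + 66*exp(2*x) + 36*exp(x) + 8)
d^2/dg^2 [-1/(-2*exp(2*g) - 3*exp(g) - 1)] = (2*(4*exp(g) + 3)^2*exp(g) - (8*exp(g) + 3)*(2*exp(2*g) + 3*exp(g) + 1))*exp(g)/(2*exp(2*g) + 3*exp(g) + 1)^3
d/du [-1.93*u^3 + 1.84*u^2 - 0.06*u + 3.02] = -5.79*u^2 + 3.68*u - 0.06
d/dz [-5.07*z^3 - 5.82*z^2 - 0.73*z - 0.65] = -15.21*z^2 - 11.64*z - 0.73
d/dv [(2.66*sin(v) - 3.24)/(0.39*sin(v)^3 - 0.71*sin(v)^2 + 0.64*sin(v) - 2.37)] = (-2.0748*sin(v)^3 + 5.6794*sin(v)^2 - 4.6008*sin(v) - 4.2306)*cos(v)/(0.1521*sin(v)^6 - 0.5538*sin(v)^5 + 1.0033*sin(v)^4 - 2.7574*sin(v)^3 + 3.775*sin(v)^2 - 3.0336*sin(v) + 5.6169)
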